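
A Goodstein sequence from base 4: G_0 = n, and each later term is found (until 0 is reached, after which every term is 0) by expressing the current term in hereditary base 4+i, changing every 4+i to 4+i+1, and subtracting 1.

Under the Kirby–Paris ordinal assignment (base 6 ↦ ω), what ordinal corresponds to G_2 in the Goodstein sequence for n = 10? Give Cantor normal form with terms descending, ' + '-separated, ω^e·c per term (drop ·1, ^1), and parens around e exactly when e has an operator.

G_0 = 10. HB_4(10) = 2·4 + 2. Bump = 12. G_1 = 11.
G_1 = 11. HB_5(11) = 2·5 + 1. Bump = 13. G_2 = 12.
G_2 = 12. HB_6(12) = 2·6. Bump = 14. G_3 = 13.

ω·2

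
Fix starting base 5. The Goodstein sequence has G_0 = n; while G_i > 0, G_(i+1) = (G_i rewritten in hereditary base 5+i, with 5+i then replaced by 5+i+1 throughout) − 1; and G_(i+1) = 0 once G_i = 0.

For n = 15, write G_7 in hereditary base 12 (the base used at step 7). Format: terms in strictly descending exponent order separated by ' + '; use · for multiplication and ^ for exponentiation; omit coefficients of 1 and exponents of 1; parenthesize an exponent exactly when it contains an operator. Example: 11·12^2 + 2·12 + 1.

i=0: 15 = 3·5 (b=5); 5→6: 3·6 = 18; 18−1 = 17
i=1: 17 = 2·6 + 5 (b=6); 6→7: 2·7 + 5 = 19; 19−1 = 18
i=2: 18 = 2·7 + 4 (b=7); 7→8: 2·8 + 4 = 20; 20−1 = 19
i=3: 19 = 2·8 + 3 (b=8); 8→9: 2·9 + 3 = 21; 21−1 = 20
i=4: 20 = 2·9 + 2 (b=9); 9→10: 2·10 + 2 = 22; 22−1 = 21
i=5: 21 = 2·10 + 1 (b=10); 10→11: 2·11 + 1 = 23; 23−1 = 22
i=6: 22 = 2·11 (b=11); 11→12: 2·12 = 24; 24−1 = 23
i=7: 23 = 12 + 11 (b=12); 12→13: 13 + 11 = 24; 24−1 = 23

12 + 11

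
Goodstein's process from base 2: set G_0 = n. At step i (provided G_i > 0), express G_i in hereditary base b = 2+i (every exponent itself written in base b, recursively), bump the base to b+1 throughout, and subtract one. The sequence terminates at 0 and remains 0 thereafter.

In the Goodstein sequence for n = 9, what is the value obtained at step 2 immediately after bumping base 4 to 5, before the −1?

G_0 = 9. HB_2(9) = 2^(2 + 1) + 1. Bump = 82. G_1 = 81.
G_1 = 81. HB_3(81) = 3^(3 + 1). Bump = 1024. G_2 = 1023.
G_2 = 1023. HB_4(1023) = 3·4^4 + 3·4^3 + 3·4^2 + 3·4 + 3. Bump = 9843. G_3 = 9842.

9843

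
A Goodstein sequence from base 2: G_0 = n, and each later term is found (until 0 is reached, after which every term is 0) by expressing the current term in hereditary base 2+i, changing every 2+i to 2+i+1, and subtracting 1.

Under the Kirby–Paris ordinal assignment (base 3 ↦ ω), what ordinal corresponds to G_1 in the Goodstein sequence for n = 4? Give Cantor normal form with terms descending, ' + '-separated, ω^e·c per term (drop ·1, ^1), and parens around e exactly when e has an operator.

ω^2·2 + ω·2 + 2

i=0: 4 = 2^2 (b=2); 2→3: 3^3 = 27; 27−1 = 26
i=1: 26 = 2·3^2 + 2·3 + 2 (b=3); 3→4: 2·4^2 + 2·4 + 2 = 42; 42−1 = 41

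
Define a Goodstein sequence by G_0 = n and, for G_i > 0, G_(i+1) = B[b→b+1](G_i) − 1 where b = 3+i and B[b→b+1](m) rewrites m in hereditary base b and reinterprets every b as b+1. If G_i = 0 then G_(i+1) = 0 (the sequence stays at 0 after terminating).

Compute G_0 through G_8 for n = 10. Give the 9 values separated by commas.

step 0: 10 = 3^2 + 1; sub 4 for 3: 4^2 + 1; = 17; G_1 = 17−1 = 16
step 1: 16 = 4^2; sub 5 for 4: 5^2; = 25; G_2 = 25−1 = 24
step 2: 24 = 4·5 + 4; sub 6 for 5: 4·6 + 4; = 28; G_3 = 28−1 = 27
step 3: 27 = 4·6 + 3; sub 7 for 6: 4·7 + 3; = 31; G_4 = 31−1 = 30
step 4: 30 = 4·7 + 2; sub 8 for 7: 4·8 + 2; = 34; G_5 = 34−1 = 33
step 5: 33 = 4·8 + 1; sub 9 for 8: 4·9 + 1; = 37; G_6 = 37−1 = 36
step 6: 36 = 4·9; sub 10 for 9: 4·10; = 40; G_7 = 40−1 = 39
step 7: 39 = 3·10 + 9; sub 11 for 10: 3·11 + 9; = 42; G_8 = 42−1 = 41

10, 16, 24, 27, 30, 33, 36, 39, 41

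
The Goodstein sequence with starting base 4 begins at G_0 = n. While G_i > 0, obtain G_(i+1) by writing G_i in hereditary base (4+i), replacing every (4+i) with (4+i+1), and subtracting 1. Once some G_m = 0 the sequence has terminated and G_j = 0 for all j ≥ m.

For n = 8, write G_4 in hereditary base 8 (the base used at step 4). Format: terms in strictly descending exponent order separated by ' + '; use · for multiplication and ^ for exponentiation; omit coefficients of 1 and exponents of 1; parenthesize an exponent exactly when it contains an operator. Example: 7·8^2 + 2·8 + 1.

8 + 1

step 0: 8 = 2·4; sub 5 for 4: 2·5; = 10; G_1 = 10−1 = 9
step 1: 9 = 5 + 4; sub 6 for 5: 6 + 4; = 10; G_2 = 10−1 = 9
step 2: 9 = 6 + 3; sub 7 for 6: 7 + 3; = 10; G_3 = 10−1 = 9
step 3: 9 = 7 + 2; sub 8 for 7: 8 + 2; = 10; G_4 = 10−1 = 9
step 4: 9 = 8 + 1; sub 9 for 8: 9 + 1; = 10; G_5 = 10−1 = 9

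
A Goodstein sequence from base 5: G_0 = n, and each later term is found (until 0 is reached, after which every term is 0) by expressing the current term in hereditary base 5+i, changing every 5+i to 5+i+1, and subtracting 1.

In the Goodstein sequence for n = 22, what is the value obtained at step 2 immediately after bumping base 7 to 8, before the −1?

step 0: 22 = 4·5 + 2; sub 6 for 5: 4·6 + 2; = 26; G_1 = 26−1 = 25
step 1: 25 = 4·6 + 1; sub 7 for 6: 4·7 + 1; = 29; G_2 = 29−1 = 28
step 2: 28 = 4·7; sub 8 for 7: 4·8; = 32; G_3 = 32−1 = 31

32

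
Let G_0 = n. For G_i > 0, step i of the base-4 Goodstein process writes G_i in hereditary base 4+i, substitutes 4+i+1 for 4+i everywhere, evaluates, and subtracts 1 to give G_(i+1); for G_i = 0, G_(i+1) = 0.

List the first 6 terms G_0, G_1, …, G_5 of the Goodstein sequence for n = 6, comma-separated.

6, 6, 6, 6, 5, 4

G_0 = 6. HB_4(6) = 4 + 2. Bump = 7. G_1 = 6.
G_1 = 6. HB_5(6) = 5 + 1. Bump = 7. G_2 = 6.
G_2 = 6. HB_6(6) = 6. Bump = 7. G_3 = 6.
G_3 = 6. HB_7(6) = 6. Bump = 6. G_4 = 5.
G_4 = 5. HB_8(5) = 5. Bump = 5. G_5 = 4.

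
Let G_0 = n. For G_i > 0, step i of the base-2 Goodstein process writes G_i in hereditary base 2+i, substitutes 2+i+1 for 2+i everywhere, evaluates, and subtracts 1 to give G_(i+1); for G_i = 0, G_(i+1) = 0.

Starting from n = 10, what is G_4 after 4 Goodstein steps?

279935

10 —HB2→ 2^(2 + 1) + 2 —bump→ 3^(3 + 1) + 3 = 84 —(−1)→ 83
83 —HB3→ 3^(3 + 1) + 2 —bump→ 4^(4 + 1) + 2 = 1026 —(−1)→ 1025
1025 —HB4→ 4^(4 + 1) + 1 —bump→ 5^(5 + 1) + 1 = 15626 —(−1)→ 15625
15625 —HB5→ 5^(5 + 1) —bump→ 6^(6 + 1) = 279936 —(−1)→ 279935
279935 —HB6→ 5·6^6 + 5·6^5 + 5·6^4 + 5·6^3 + 5·6^2 + 5·6 + 5 —bump→ 5·7^7 + 5·7^5 + 5·7^4 + 5·7^3 + 5·7^2 + 5·7 + 5 = 4215755 —(−1)→ 4215754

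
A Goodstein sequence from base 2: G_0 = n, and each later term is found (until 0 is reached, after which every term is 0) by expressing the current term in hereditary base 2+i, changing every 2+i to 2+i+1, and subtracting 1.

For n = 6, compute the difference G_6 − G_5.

89204

step 0: 6 = 2^2 + 2; sub 3 for 2: 3^3 + 3; = 30; G_1 = 30−1 = 29
step 1: 29 = 3^3 + 2; sub 4 for 3: 4^4 + 2; = 258; G_2 = 258−1 = 257
step 2: 257 = 4^4 + 1; sub 5 for 4: 5^5 + 1; = 3126; G_3 = 3126−1 = 3125
step 3: 3125 = 5^5; sub 6 for 5: 6^6; = 46656; G_4 = 46656−1 = 46655
step 4: 46655 = 5·6^5 + 5·6^4 + 5·6^3 + 5·6^2 + 5·6 + 5; sub 7 for 6: 5·7^5 + 5·7^4 + 5·7^3 + 5·7^2 + 5·7 + 5; = 98040; G_5 = 98040−1 = 98039
step 5: 98039 = 5·7^5 + 5·7^4 + 5·7^3 + 5·7^2 + 5·7 + 4; sub 8 for 7: 5·8^5 + 5·8^4 + 5·8^3 + 5·8^2 + 5·8 + 4; = 187244; G_6 = 187244−1 = 187243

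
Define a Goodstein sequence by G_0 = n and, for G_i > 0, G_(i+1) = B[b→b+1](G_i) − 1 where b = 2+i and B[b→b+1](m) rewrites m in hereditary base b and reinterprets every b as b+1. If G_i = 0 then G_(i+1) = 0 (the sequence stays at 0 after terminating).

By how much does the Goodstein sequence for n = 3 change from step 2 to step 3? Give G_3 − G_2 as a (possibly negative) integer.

-1

[0] 3 ≡ 2 + 1 (base 2). Lift 3: 4. −1: 3.
[1] 3 ≡ 3 (base 3). Lift 4: 4. −1: 3.
[2] 3 ≡ 3 (base 4). Lift 5: 3. −1: 2.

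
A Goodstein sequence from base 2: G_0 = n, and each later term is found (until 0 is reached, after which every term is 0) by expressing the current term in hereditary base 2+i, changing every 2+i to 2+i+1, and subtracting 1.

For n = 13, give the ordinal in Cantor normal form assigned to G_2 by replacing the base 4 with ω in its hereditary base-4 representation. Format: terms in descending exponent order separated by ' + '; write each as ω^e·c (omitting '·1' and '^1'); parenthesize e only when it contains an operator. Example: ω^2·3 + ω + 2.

i=0: 13 = 2^(2 + 1) + 2^2 + 1 (b=2); 2→3: 3^(3 + 1) + 3^3 + 1 = 109; 109−1 = 108
i=1: 108 = 3^(3 + 1) + 3^3 (b=3); 3→4: 4^(4 + 1) + 4^4 = 1280; 1280−1 = 1279

ω^(ω + 1) + ω^3·3 + ω^2·3 + ω·3 + 3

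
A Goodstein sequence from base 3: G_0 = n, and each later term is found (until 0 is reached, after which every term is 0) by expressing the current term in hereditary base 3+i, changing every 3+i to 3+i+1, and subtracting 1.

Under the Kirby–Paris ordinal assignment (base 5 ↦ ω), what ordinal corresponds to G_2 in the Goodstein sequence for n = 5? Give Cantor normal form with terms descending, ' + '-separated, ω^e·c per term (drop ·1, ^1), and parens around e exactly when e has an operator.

ω

G_0 = 5. HB_3(5) = 3 + 2. Bump = 6. G_1 = 5.
G_1 = 5. HB_4(5) = 4 + 1. Bump = 6. G_2 = 5.
G_2 = 5. HB_5(5) = 5. Bump = 6. G_3 = 5.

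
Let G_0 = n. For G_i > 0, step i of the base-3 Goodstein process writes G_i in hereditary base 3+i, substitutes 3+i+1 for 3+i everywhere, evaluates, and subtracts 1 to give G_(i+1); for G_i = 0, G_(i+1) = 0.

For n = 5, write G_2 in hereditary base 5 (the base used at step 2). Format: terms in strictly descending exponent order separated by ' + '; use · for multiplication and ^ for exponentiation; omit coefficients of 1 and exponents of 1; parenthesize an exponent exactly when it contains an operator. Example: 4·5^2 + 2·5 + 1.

5

G_0 = 5. HB_3(5) = 3 + 2. Bump = 6. G_1 = 5.
G_1 = 5. HB_4(5) = 4 + 1. Bump = 6. G_2 = 5.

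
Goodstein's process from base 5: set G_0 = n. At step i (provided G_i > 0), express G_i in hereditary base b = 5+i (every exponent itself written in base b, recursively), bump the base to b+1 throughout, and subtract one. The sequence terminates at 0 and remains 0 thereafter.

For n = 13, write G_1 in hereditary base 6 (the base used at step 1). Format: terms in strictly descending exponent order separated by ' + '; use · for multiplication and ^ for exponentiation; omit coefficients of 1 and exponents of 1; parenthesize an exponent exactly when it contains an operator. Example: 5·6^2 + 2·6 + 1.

G_0=13  [base 5] 2·5 + 3  →[5↦6]→  2·6 + 3 = 15  −1 ⇒ G_1=14
G_1=14  [base 6] 2·6 + 2  →[6↦7]→  2·7 + 2 = 16  −1 ⇒ G_2=15

2·6 + 2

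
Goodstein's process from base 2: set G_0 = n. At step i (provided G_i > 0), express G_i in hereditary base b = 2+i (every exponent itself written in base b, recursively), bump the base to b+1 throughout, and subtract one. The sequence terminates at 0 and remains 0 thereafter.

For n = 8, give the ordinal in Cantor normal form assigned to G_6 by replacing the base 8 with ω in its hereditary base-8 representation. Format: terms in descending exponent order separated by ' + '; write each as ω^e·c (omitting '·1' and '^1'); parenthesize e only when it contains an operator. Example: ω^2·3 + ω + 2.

ω^ω·2 + ω^2·2 + ω + 3

8 —HB2→ 2^(2 + 1) —bump→ 3^(3 + 1) = 81 —(−1)→ 80
80 —HB3→ 2·3^3 + 2·3^2 + 2·3 + 2 —bump→ 2·4^4 + 2·4^2 + 2·4 + 2 = 554 —(−1)→ 553
553 —HB4→ 2·4^4 + 2·4^2 + 2·4 + 1 —bump→ 2·5^5 + 2·5^2 + 2·5 + 1 = 6311 —(−1)→ 6310
6310 —HB5→ 2·5^5 + 2·5^2 + 2·5 —bump→ 2·6^6 + 2·6^2 + 2·6 = 93396 —(−1)→ 93395
93395 —HB6→ 2·6^6 + 2·6^2 + 6 + 5 —bump→ 2·7^7 + 2·7^2 + 7 + 5 = 1647196 —(−1)→ 1647195
1647195 —HB7→ 2·7^7 + 2·7^2 + 7 + 4 —bump→ 2·8^8 + 2·8^2 + 8 + 4 = 33554572 —(−1)→ 33554571
33554571 —HB8→ 2·8^8 + 2·8^2 + 8 + 3 —bump→ 2·9^9 + 2·9^2 + 9 + 3 = 774841152 —(−1)→ 774841151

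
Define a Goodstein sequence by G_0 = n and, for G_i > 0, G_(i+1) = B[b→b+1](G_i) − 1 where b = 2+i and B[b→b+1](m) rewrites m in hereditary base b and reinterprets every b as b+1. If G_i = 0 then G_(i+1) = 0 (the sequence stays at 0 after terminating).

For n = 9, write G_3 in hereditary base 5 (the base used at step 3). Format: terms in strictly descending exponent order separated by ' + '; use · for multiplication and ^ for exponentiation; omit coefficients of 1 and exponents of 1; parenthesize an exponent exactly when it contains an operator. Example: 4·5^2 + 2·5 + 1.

base 2: 9 = 2^(2 + 1) + 1; at 3: 3^(3 + 1) + 1 = 82; next = 81
base 3: 81 = 3^(3 + 1); at 4: 4^(4 + 1) = 1024; next = 1023
base 4: 1023 = 3·4^4 + 3·4^3 + 3·4^2 + 3·4 + 3; at 5: 3·5^5 + 3·5^3 + 3·5^2 + 3·5 + 3 = 9843; next = 9842
base 5: 9842 = 3·5^5 + 3·5^3 + 3·5^2 + 3·5 + 2; at 6: 3·6^6 + 3·6^3 + 3·6^2 + 3·6 + 2 = 140744; next = 140743

3·5^5 + 3·5^3 + 3·5^2 + 3·5 + 2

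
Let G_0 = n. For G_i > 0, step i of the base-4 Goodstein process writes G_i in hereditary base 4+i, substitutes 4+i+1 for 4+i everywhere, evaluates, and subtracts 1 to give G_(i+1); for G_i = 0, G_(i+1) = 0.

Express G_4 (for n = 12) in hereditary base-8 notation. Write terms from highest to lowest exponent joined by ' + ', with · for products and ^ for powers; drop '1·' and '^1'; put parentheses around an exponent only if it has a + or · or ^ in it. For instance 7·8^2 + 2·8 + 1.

(0) 12|_4 = 3·4 ↦ 3·5|_5 = 15 ⇒ 14
(1) 14|_5 = 2·5 + 4 ↦ 2·6 + 4|_6 = 16 ⇒ 15
(2) 15|_6 = 2·6 + 3 ↦ 2·7 + 3|_7 = 17 ⇒ 16
(3) 16|_7 = 2·7 + 2 ↦ 2·8 + 2|_8 = 18 ⇒ 17
(4) 17|_8 = 2·8 + 1 ↦ 2·9 + 1|_9 = 19 ⇒ 18

2·8 + 1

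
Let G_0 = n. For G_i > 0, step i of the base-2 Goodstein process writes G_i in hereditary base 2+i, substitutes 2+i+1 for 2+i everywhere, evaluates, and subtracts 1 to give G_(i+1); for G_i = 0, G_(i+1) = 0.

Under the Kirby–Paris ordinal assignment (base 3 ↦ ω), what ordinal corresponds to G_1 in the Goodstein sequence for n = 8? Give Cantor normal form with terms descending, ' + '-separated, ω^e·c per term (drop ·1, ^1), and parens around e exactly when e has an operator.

ω^ω·2 + ω^2·2 + ω·2 + 2

G_0 = 8. HB_2(8) = 2^(2 + 1). Bump = 81. G_1 = 80.
G_1 = 80. HB_3(80) = 2·3^3 + 2·3^2 + 2·3 + 2. Bump = 554. G_2 = 553.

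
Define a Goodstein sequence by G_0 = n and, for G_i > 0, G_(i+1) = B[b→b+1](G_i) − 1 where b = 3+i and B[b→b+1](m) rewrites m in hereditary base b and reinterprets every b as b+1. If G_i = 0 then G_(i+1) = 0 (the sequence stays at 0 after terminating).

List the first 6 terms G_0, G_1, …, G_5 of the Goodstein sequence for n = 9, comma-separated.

[0] 9 ≡ 3^2 (base 3). Lift 4: 16. −1: 15.
[1] 15 ≡ 3·4 + 3 (base 4). Lift 5: 18. −1: 17.
[2] 17 ≡ 3·5 + 2 (base 5). Lift 6: 20. −1: 19.
[3] 19 ≡ 3·6 + 1 (base 6). Lift 7: 22. −1: 21.
[4] 21 ≡ 3·7 (base 7). Lift 8: 24. −1: 23.

9, 15, 17, 19, 21, 23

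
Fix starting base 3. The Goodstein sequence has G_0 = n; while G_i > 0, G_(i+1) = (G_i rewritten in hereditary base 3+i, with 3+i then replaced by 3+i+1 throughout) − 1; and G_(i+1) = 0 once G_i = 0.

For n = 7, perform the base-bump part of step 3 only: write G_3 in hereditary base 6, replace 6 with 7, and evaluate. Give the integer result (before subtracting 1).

G_0 = 7. HB_3(7) = 2·3 + 1. Bump = 9. G_1 = 8.
G_1 = 8. HB_4(8) = 2·4. Bump = 10. G_2 = 9.
G_2 = 9. HB_5(9) = 5 + 4. Bump = 10. G_3 = 9.
G_3 = 9. HB_6(9) = 6 + 3. Bump = 10. G_4 = 9.

10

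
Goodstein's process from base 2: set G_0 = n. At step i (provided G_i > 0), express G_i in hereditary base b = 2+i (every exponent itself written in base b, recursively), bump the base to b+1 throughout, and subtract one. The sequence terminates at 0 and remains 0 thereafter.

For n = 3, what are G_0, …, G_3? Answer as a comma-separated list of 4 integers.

step 0: 3 = 2 + 1; sub 3 for 2: 3 + 1; = 4; G_1 = 4−1 = 3
step 1: 3 = 3; sub 4 for 3: 4; = 4; G_2 = 4−1 = 3
step 2: 3 = 3; sub 5 for 4: 3; = 3; G_3 = 3−1 = 2

3, 3, 3, 2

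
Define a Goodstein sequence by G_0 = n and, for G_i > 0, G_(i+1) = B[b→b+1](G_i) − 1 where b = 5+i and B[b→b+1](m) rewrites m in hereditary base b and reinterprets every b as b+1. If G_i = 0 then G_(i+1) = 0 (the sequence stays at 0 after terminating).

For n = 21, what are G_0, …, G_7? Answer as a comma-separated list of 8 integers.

21, 24, 27, 29, 31, 33, 35, 37

(0) 21|_5 = 4·5 + 1 ↦ 4·6 + 1|_6 = 25 ⇒ 24
(1) 24|_6 = 4·6 ↦ 4·7|_7 = 28 ⇒ 27
(2) 27|_7 = 3·7 + 6 ↦ 3·8 + 6|_8 = 30 ⇒ 29
(3) 29|_8 = 3·8 + 5 ↦ 3·9 + 5|_9 = 32 ⇒ 31
(4) 31|_9 = 3·9 + 4 ↦ 3·10 + 4|_10 = 34 ⇒ 33
(5) 33|_10 = 3·10 + 3 ↦ 3·11 + 3|_11 = 36 ⇒ 35
(6) 35|_11 = 3·11 + 2 ↦ 3·12 + 2|_12 = 38 ⇒ 37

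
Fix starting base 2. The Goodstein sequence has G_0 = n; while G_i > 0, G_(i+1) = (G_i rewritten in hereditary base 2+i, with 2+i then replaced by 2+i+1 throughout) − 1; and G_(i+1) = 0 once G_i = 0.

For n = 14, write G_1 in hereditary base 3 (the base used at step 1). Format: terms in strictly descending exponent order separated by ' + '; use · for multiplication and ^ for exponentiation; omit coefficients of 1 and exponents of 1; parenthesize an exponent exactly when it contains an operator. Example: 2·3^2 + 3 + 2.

3^(3 + 1) + 3^3 + 2

i=0: 14 = 2^(2 + 1) + 2^2 + 2 (b=2); 2→3: 3^(3 + 1) + 3^3 + 3 = 111; 111−1 = 110
i=1: 110 = 3^(3 + 1) + 3^3 + 2 (b=3); 3→4: 4^(4 + 1) + 4^4 + 2 = 1282; 1282−1 = 1281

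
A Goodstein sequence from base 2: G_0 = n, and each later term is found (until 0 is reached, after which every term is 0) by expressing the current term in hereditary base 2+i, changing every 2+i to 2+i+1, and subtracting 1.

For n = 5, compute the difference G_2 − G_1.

228

[0] 5 ≡ 2^2 + 1 (base 2). Lift 3: 28. −1: 27.
[1] 27 ≡ 3^3 (base 3). Lift 4: 256. −1: 255.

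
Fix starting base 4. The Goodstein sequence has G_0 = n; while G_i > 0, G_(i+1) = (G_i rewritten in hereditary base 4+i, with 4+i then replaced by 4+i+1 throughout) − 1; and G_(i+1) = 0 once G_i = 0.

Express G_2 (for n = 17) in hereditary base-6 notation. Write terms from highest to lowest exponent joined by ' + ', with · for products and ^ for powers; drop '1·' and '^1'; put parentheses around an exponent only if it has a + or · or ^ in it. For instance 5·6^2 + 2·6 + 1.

G_0=17  [base 4] 4^2 + 1  →[4↦5]→  5^2 + 1 = 26  −1 ⇒ G_1=25
G_1=25  [base 5] 5^2  →[5↦6]→  6^2 = 36  −1 ⇒ G_2=35

5·6 + 5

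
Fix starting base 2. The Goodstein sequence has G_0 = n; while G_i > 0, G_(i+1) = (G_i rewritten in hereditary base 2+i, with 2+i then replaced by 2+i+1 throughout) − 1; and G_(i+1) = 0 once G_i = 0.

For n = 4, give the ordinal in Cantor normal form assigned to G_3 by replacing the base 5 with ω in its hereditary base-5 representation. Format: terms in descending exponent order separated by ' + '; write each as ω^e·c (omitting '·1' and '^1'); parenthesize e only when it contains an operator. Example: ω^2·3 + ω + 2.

4 —HB2→ 2^2 —bump→ 3^3 = 27 —(−1)→ 26
26 —HB3→ 2·3^2 + 2·3 + 2 —bump→ 2·4^2 + 2·4 + 2 = 42 —(−1)→ 41
41 —HB4→ 2·4^2 + 2·4 + 1 —bump→ 2·5^2 + 2·5 + 1 = 61 —(−1)→ 60

ω^2·2 + ω·2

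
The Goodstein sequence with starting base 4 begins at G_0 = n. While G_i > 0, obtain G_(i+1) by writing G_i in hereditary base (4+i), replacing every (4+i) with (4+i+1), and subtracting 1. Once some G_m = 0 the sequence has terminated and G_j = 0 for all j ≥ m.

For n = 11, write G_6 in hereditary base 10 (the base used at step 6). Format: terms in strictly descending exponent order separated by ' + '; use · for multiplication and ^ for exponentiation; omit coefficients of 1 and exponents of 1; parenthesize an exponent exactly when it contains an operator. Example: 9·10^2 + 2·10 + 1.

(0) 11|_4 = 2·4 + 3 ↦ 2·5 + 3|_5 = 13 ⇒ 12
(1) 12|_5 = 2·5 + 2 ↦ 2·6 + 2|_6 = 14 ⇒ 13
(2) 13|_6 = 2·6 + 1 ↦ 2·7 + 1|_7 = 15 ⇒ 14
(3) 14|_7 = 2·7 ↦ 2·8|_8 = 16 ⇒ 15
(4) 15|_8 = 8 + 7 ↦ 9 + 7|_9 = 16 ⇒ 15
(5) 15|_9 = 9 + 6 ↦ 10 + 6|_10 = 16 ⇒ 15

10 + 5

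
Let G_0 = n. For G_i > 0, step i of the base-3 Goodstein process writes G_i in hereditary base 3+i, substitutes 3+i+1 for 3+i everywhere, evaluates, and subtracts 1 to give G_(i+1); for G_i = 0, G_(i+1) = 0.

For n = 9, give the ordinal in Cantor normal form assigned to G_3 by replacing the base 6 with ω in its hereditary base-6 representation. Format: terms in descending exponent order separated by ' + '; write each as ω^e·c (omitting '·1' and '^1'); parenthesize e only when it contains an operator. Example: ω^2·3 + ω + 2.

ω·3 + 1

base 3: 9 = 3^2; at 4: 4^2 = 16; next = 15
base 4: 15 = 3·4 + 3; at 5: 3·5 + 3 = 18; next = 17
base 5: 17 = 3·5 + 2; at 6: 3·6 + 2 = 20; next = 19
base 6: 19 = 3·6 + 1; at 7: 3·7 + 1 = 22; next = 21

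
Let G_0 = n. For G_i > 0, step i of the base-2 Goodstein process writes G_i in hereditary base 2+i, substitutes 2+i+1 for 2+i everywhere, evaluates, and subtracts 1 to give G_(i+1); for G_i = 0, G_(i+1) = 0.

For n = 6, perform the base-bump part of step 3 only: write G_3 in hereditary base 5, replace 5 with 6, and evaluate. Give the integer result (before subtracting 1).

46656

6 —HB2→ 2^2 + 2 —bump→ 3^3 + 3 = 30 —(−1)→ 29
29 —HB3→ 3^3 + 2 —bump→ 4^4 + 2 = 258 —(−1)→ 257
257 —HB4→ 4^4 + 1 —bump→ 5^5 + 1 = 3126 —(−1)→ 3125
3125 —HB5→ 5^5 —bump→ 6^6 = 46656 —(−1)→ 46655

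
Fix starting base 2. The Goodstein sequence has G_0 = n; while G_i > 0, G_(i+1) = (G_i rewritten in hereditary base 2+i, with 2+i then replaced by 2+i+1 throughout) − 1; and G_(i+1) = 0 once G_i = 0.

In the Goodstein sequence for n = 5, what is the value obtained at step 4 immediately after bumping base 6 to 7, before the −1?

base 2: 5 = 2^2 + 1; at 3: 3^3 + 1 = 28; next = 27
base 3: 27 = 3^3; at 4: 4^4 = 256; next = 255
base 4: 255 = 3·4^3 + 3·4^2 + 3·4 + 3; at 5: 3·5^3 + 3·5^2 + 3·5 + 3 = 468; next = 467
base 5: 467 = 3·5^3 + 3·5^2 + 3·5 + 2; at 6: 3·6^3 + 3·6^2 + 3·6 + 2 = 776; next = 775
base 6: 775 = 3·6^3 + 3·6^2 + 3·6 + 1; at 7: 3·7^3 + 3·7^2 + 3·7 + 1 = 1198; next = 1197

1198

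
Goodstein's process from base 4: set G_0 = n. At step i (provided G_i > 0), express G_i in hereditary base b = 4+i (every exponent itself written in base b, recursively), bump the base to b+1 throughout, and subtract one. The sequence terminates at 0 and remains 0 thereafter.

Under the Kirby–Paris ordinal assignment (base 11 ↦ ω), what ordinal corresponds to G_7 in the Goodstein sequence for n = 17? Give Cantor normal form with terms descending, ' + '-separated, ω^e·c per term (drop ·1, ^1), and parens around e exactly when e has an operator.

ω·5

step 0: 17 = 4^2 + 1; sub 5 for 4: 5^2 + 1; = 26; G_1 = 26−1 = 25
step 1: 25 = 5^2; sub 6 for 5: 6^2; = 36; G_2 = 36−1 = 35
step 2: 35 = 5·6 + 5; sub 7 for 6: 5·7 + 5; = 40; G_3 = 40−1 = 39
step 3: 39 = 5·7 + 4; sub 8 for 7: 5·8 + 4; = 44; G_4 = 44−1 = 43
step 4: 43 = 5·8 + 3; sub 9 for 8: 5·9 + 3; = 48; G_5 = 48−1 = 47
step 5: 47 = 5·9 + 2; sub 10 for 9: 5·10 + 2; = 52; G_6 = 52−1 = 51
step 6: 51 = 5·10 + 1; sub 11 for 10: 5·11 + 1; = 56; G_7 = 56−1 = 55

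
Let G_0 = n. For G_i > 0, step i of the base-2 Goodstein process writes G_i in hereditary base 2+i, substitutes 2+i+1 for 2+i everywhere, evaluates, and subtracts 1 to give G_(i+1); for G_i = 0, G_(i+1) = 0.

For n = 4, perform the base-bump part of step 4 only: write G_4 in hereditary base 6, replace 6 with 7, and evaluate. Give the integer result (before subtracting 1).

base 2: 4 = 2^2; at 3: 3^3 = 27; next = 26
base 3: 26 = 2·3^2 + 2·3 + 2; at 4: 2·4^2 + 2·4 + 2 = 42; next = 41
base 4: 41 = 2·4^2 + 2·4 + 1; at 5: 2·5^2 + 2·5 + 1 = 61; next = 60
base 5: 60 = 2·5^2 + 2·5; at 6: 2·6^2 + 2·6 = 84; next = 83
base 6: 83 = 2·6^2 + 6 + 5; at 7: 2·7^2 + 7 + 5 = 110; next = 109

110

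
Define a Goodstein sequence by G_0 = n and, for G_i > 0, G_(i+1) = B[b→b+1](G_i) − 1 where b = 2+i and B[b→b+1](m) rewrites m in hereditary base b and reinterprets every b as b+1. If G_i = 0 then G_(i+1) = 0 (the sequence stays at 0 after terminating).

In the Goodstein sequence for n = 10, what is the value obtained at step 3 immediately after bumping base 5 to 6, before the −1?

279936

[0] 10 ≡ 2^(2 + 1) + 2 (base 2). Lift 3: 84. −1: 83.
[1] 83 ≡ 3^(3 + 1) + 2 (base 3). Lift 4: 1026. −1: 1025.
[2] 1025 ≡ 4^(4 + 1) + 1 (base 4). Lift 5: 15626. −1: 15625.
[3] 15625 ≡ 5^(5 + 1) (base 5). Lift 6: 279936. −1: 279935.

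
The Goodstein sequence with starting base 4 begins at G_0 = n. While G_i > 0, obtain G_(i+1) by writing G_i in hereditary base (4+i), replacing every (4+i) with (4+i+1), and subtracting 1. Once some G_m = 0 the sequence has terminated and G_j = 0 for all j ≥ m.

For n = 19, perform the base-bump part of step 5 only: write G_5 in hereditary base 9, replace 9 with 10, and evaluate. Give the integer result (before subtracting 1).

76

19 —HB4→ 4^2 + 3 —bump→ 5^2 + 3 = 28 —(−1)→ 27
27 —HB5→ 5^2 + 2 —bump→ 6^2 + 2 = 38 —(−1)→ 37
37 —HB6→ 6^2 + 1 —bump→ 7^2 + 1 = 50 —(−1)→ 49
49 —HB7→ 7^2 —bump→ 8^2 = 64 —(−1)→ 63
63 —HB8→ 7·8 + 7 —bump→ 7·9 + 7 = 70 —(−1)→ 69
69 —HB9→ 7·9 + 6 —bump→ 7·10 + 6 = 76 —(−1)→ 75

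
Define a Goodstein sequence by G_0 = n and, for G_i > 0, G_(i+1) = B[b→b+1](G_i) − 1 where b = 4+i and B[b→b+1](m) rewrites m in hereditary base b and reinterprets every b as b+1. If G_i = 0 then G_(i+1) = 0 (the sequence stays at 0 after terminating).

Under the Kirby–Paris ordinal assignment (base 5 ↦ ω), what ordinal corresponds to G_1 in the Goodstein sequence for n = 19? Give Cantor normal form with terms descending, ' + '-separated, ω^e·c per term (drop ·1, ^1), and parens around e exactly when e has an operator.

[0] 19 ≡ 4^2 + 3 (base 4). Lift 5: 28. −1: 27.
[1] 27 ≡ 5^2 + 2 (base 5). Lift 6: 38. −1: 37.

ω^2 + 2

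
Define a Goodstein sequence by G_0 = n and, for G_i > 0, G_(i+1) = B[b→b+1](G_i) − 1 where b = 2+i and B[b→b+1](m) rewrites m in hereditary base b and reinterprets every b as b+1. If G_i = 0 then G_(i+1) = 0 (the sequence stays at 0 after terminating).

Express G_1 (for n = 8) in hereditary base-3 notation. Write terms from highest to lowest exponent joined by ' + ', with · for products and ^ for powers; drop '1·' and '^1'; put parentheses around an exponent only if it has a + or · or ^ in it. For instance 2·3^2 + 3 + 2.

2·3^3 + 2·3^2 + 2·3 + 2

G_0 = 8. HB_2(8) = 2^(2 + 1). Bump = 81. G_1 = 80.
G_1 = 80. HB_3(80) = 2·3^3 + 2·3^2 + 2·3 + 2. Bump = 554. G_2 = 553.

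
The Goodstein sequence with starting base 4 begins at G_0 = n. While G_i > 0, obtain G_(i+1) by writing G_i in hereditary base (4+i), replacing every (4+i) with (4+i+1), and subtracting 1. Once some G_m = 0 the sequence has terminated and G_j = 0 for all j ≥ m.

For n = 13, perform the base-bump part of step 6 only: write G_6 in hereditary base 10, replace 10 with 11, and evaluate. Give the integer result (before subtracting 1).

G_0=13  [base 4] 3·4 + 1  →[4↦5]→  3·5 + 1 = 16  −1 ⇒ G_1=15
G_1=15  [base 5] 3·5  →[5↦6]→  3·6 = 18  −1 ⇒ G_2=17
G_2=17  [base 6] 2·6 + 5  →[6↦7]→  2·7 + 5 = 19  −1 ⇒ G_3=18
G_3=18  [base 7] 2·7 + 4  →[7↦8]→  2·8 + 4 = 20  −1 ⇒ G_4=19
G_4=19  [base 8] 2·8 + 3  →[8↦9]→  2·9 + 3 = 21  −1 ⇒ G_5=20
G_5=20  [base 9] 2·9 + 2  →[9↦10]→  2·10 + 2 = 22  −1 ⇒ G_6=21

23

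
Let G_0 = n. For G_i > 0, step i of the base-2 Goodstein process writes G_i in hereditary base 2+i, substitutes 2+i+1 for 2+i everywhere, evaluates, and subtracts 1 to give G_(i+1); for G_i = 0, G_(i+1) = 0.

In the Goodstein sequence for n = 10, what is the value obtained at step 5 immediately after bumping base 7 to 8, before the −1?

84073324

i=0: 10 = 2^(2 + 1) + 2 (b=2); 2→3: 3^(3 + 1) + 3 = 84; 84−1 = 83
i=1: 83 = 3^(3 + 1) + 2 (b=3); 3→4: 4^(4 + 1) + 2 = 1026; 1026−1 = 1025
i=2: 1025 = 4^(4 + 1) + 1 (b=4); 4→5: 5^(5 + 1) + 1 = 15626; 15626−1 = 15625
i=3: 15625 = 5^(5 + 1) (b=5); 5→6: 6^(6 + 1) = 279936; 279936−1 = 279935
i=4: 279935 = 5·6^6 + 5·6^5 + 5·6^4 + 5·6^3 + 5·6^2 + 5·6 + 5 (b=6); 6→7: 5·7^7 + 5·7^5 + 5·7^4 + 5·7^3 + 5·7^2 + 5·7 + 5 = 4215755; 4215755−1 = 4215754
i=5: 4215754 = 5·7^7 + 5·7^5 + 5·7^4 + 5·7^3 + 5·7^2 + 5·7 + 4 (b=7); 7→8: 5·8^8 + 5·8^5 + 5·8^4 + 5·8^3 + 5·8^2 + 5·8 + 4 = 84073324; 84073324−1 = 84073323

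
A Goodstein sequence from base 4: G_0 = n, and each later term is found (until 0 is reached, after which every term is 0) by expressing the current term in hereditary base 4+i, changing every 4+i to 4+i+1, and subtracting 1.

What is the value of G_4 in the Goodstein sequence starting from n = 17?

43

base 4: 17 = 4^2 + 1; at 5: 5^2 + 1 = 26; next = 25
base 5: 25 = 5^2; at 6: 6^2 = 36; next = 35
base 6: 35 = 5·6 + 5; at 7: 5·7 + 5 = 40; next = 39
base 7: 39 = 5·7 + 4; at 8: 5·8 + 4 = 44; next = 43
base 8: 43 = 5·8 + 3; at 9: 5·9 + 3 = 48; next = 47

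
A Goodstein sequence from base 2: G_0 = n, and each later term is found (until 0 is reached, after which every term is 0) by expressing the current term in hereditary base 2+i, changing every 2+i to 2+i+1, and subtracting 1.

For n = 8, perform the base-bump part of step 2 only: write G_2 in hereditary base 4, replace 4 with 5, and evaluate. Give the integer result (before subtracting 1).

base 2: 8 = 2^(2 + 1); at 3: 3^(3 + 1) = 81; next = 80
base 3: 80 = 2·3^3 + 2·3^2 + 2·3 + 2; at 4: 2·4^4 + 2·4^2 + 2·4 + 2 = 554; next = 553
base 4: 553 = 2·4^4 + 2·4^2 + 2·4 + 1; at 5: 2·5^5 + 2·5^2 + 2·5 + 1 = 6311; next = 6310

6311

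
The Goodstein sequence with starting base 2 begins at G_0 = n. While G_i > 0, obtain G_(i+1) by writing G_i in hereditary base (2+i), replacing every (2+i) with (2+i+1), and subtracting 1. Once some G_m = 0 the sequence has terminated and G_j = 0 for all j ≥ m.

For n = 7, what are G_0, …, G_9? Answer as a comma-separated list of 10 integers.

G_0 = 7. HB_2(7) = 2^2 + 2 + 1. Bump = 31. G_1 = 30.
G_1 = 30. HB_3(30) = 3^3 + 3. Bump = 260. G_2 = 259.
G_2 = 259. HB_4(259) = 4^4 + 3. Bump = 3128. G_3 = 3127.
G_3 = 3127. HB_5(3127) = 5^5 + 2. Bump = 46658. G_4 = 46657.
G_4 = 46657. HB_6(46657) = 6^6 + 1. Bump = 823544. G_5 = 823543.
G_5 = 823543. HB_7(823543) = 7^7. Bump = 16777216. G_6 = 16777215.
G_6 = 16777215. HB_8(16777215) = 7·8^7 + 7·8^6 + 7·8^5 + 7·8^4 + 7·8^3 + 7·8^2 + 7·8 + 7. Bump = 37665880. G_7 = 37665879.
G_7 = 37665879. HB_9(37665879) = 7·9^7 + 7·9^6 + 7·9^5 + 7·9^4 + 7·9^3 + 7·9^2 + 7·9 + 6. Bump = 77777776. G_8 = 77777775.
G_8 = 77777775. HB_10(77777775) = 7·10^7 + 7·10^6 + 7·10^5 + 7·10^4 + 7·10^3 + 7·10^2 + 7·10 + 5. Bump = 150051214. G_9 = 150051213.

7, 30, 259, 3127, 46657, 823543, 16777215, 37665879, 77777775, 150051213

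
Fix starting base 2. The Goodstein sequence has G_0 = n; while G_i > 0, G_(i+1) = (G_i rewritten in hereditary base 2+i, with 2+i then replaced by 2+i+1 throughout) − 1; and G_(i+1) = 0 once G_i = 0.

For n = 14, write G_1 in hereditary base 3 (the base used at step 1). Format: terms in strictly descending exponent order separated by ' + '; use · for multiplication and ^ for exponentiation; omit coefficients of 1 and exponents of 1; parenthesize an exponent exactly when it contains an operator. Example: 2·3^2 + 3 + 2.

G_0 = 14. HB_2(14) = 2^(2 + 1) + 2^2 + 2. Bump = 111. G_1 = 110.
G_1 = 110. HB_3(110) = 3^(3 + 1) + 3^3 + 2. Bump = 1282. G_2 = 1281.

3^(3 + 1) + 3^3 + 2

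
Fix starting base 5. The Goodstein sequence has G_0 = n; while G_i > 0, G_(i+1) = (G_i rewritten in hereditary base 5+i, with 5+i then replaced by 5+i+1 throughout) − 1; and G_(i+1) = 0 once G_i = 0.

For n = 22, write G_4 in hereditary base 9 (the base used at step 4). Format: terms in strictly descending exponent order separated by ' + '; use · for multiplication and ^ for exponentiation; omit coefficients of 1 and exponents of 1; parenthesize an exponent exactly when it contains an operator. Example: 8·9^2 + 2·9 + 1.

i=0: 22 = 4·5 + 2 (b=5); 5→6: 4·6 + 2 = 26; 26−1 = 25
i=1: 25 = 4·6 + 1 (b=6); 6→7: 4·7 + 1 = 29; 29−1 = 28
i=2: 28 = 4·7 (b=7); 7→8: 4·8 = 32; 32−1 = 31
i=3: 31 = 3·8 + 7 (b=8); 8→9: 3·9 + 7 = 34; 34−1 = 33

3·9 + 6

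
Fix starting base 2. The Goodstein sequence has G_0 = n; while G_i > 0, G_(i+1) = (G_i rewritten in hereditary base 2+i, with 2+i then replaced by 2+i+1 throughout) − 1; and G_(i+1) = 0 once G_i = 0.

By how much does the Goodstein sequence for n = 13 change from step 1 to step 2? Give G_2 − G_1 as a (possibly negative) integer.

i=0: 13 = 2^(2 + 1) + 2^2 + 1 (b=2); 2→3: 3^(3 + 1) + 3^3 + 1 = 109; 109−1 = 108
i=1: 108 = 3^(3 + 1) + 3^3 (b=3); 3→4: 4^(4 + 1) + 4^4 = 1280; 1280−1 = 1279

1171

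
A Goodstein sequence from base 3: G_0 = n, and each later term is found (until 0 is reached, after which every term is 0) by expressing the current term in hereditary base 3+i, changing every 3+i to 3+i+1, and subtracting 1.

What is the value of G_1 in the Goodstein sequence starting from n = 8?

8 —HB3→ 2·3 + 2 —bump→ 2·4 + 2 = 10 —(−1)→ 9
9 —HB4→ 2·4 + 1 —bump→ 2·5 + 1 = 11 —(−1)→ 10

9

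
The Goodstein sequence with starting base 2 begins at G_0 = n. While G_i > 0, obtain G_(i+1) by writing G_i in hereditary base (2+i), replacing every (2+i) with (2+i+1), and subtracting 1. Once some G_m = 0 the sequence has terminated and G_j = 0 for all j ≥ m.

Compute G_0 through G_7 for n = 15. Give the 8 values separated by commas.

15, 111, 1283, 18752, 326593, 6588344, 150994943, 3524450280

i=0: 15 = 2^(2 + 1) + 2^2 + 2 + 1 (b=2); 2→3: 3^(3 + 1) + 3^3 + 3 + 1 = 112; 112−1 = 111
i=1: 111 = 3^(3 + 1) + 3^3 + 3 (b=3); 3→4: 4^(4 + 1) + 4^4 + 4 = 1284; 1284−1 = 1283
i=2: 1283 = 4^(4 + 1) + 4^4 + 3 (b=4); 4→5: 5^(5 + 1) + 5^5 + 3 = 18753; 18753−1 = 18752
i=3: 18752 = 5^(5 + 1) + 5^5 + 2 (b=5); 5→6: 6^(6 + 1) + 6^6 + 2 = 326594; 326594−1 = 326593
i=4: 326593 = 6^(6 + 1) + 6^6 + 1 (b=6); 6→7: 7^(7 + 1) + 7^7 + 1 = 6588345; 6588345−1 = 6588344
i=5: 6588344 = 7^(7 + 1) + 7^7 (b=7); 7→8: 8^(8 + 1) + 8^8 = 150994944; 150994944−1 = 150994943
i=6: 150994943 = 8^(8 + 1) + 7·8^7 + 7·8^6 + 7·8^5 + 7·8^4 + 7·8^3 + 7·8^2 + 7·8 + 7 (b=8); 8→9: 9^(9 + 1) + 7·9^7 + 7·9^6 + 7·9^5 + 7·9^4 + 7·9^3 + 7·9^2 + 7·9 + 7 = 3524450281; 3524450281−1 = 3524450280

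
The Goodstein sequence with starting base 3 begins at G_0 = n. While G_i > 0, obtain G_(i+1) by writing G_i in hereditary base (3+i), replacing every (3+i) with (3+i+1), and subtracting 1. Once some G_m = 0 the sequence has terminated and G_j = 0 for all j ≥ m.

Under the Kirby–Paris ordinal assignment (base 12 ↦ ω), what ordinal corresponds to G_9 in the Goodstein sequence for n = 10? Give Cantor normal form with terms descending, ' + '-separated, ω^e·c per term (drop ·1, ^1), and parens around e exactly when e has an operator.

10 —HB3→ 3^2 + 1 —bump→ 4^2 + 1 = 17 —(−1)→ 16
16 —HB4→ 4^2 —bump→ 5^2 = 25 —(−1)→ 24
24 —HB5→ 4·5 + 4 —bump→ 4·6 + 4 = 28 —(−1)→ 27
27 —HB6→ 4·6 + 3 —bump→ 4·7 + 3 = 31 —(−1)→ 30
30 —HB7→ 4·7 + 2 —bump→ 4·8 + 2 = 34 —(−1)→ 33
33 —HB8→ 4·8 + 1 —bump→ 4·9 + 1 = 37 —(−1)→ 36
36 —HB9→ 4·9 —bump→ 4·10 = 40 —(−1)→ 39
39 —HB10→ 3·10 + 9 —bump→ 3·11 + 9 = 42 —(−1)→ 41
41 —HB11→ 3·11 + 8 —bump→ 3·12 + 8 = 44 —(−1)→ 43

ω·3 + 7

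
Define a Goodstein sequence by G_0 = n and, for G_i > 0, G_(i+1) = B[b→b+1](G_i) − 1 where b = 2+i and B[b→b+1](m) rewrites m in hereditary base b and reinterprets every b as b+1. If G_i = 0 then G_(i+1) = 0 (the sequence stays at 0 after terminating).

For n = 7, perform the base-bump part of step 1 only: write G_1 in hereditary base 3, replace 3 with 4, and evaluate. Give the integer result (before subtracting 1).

260

7 —HB2→ 2^2 + 2 + 1 —bump→ 3^3 + 3 + 1 = 31 —(−1)→ 30
30 —HB3→ 3^3 + 3 —bump→ 4^4 + 4 = 260 —(−1)→ 259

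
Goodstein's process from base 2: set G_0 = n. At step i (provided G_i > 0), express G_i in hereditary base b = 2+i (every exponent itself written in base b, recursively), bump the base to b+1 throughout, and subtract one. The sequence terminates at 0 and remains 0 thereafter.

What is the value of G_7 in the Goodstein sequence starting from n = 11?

base 2: 11 = 2^(2 + 1) + 2 + 1; at 3: 3^(3 + 1) + 3 + 1 = 85; next = 84
base 3: 84 = 3^(3 + 1) + 3; at 4: 4^(4 + 1) + 4 = 1028; next = 1027
base 4: 1027 = 4^(4 + 1) + 3; at 5: 5^(5 + 1) + 3 = 15628; next = 15627
base 5: 15627 = 5^(5 + 1) + 2; at 6: 6^(6 + 1) + 2 = 279938; next = 279937
base 6: 279937 = 6^(6 + 1) + 1; at 7: 7^(7 + 1) + 1 = 5764802; next = 5764801
base 7: 5764801 = 7^(7 + 1); at 8: 8^(8 + 1) = 134217728; next = 134217727
base 8: 134217727 = 7·8^8 + 7·8^7 + 7·8^6 + 7·8^5 + 7·8^4 + 7·8^3 + 7·8^2 + 7·8 + 7; at 9: 7·9^9 + 7·9^7 + 7·9^6 + 7·9^5 + 7·9^4 + 7·9^3 + 7·9^2 + 7·9 + 7 = 2749609303; next = 2749609302

2749609302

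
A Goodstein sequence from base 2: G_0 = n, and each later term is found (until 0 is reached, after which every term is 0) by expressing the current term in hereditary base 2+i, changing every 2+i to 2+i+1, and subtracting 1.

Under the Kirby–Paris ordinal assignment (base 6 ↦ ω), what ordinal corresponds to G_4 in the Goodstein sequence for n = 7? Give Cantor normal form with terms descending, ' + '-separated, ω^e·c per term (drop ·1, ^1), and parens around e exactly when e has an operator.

[0] 7 ≡ 2^2 + 2 + 1 (base 2). Lift 3: 31. −1: 30.
[1] 30 ≡ 3^3 + 3 (base 3). Lift 4: 260. −1: 259.
[2] 259 ≡ 4^4 + 3 (base 4). Lift 5: 3128. −1: 3127.
[3] 3127 ≡ 5^5 + 2 (base 5). Lift 6: 46658. −1: 46657.
[4] 46657 ≡ 6^6 + 1 (base 6). Lift 7: 823544. −1: 823543.

ω^ω + 1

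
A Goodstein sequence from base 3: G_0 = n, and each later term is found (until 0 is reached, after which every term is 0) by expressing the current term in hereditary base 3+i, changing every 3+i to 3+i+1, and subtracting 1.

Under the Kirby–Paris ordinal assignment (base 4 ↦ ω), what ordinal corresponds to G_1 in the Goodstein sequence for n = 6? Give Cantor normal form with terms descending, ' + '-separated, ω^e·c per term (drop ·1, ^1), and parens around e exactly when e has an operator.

ω + 3

base 3: 6 = 2·3; at 4: 2·4 = 8; next = 7
base 4: 7 = 4 + 3; at 5: 5 + 3 = 8; next = 7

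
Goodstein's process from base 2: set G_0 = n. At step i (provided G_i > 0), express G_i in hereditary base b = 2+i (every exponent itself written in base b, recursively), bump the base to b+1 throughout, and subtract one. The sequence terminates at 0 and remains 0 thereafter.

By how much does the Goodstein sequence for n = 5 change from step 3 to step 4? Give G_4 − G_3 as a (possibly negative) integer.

[0] 5 ≡ 2^2 + 1 (base 2). Lift 3: 28. −1: 27.
[1] 27 ≡ 3^3 (base 3). Lift 4: 256. −1: 255.
[2] 255 ≡ 3·4^3 + 3·4^2 + 3·4 + 3 (base 4). Lift 5: 468. −1: 467.
[3] 467 ≡ 3·5^3 + 3·5^2 + 3·5 + 2 (base 5). Lift 6: 776. −1: 775.

308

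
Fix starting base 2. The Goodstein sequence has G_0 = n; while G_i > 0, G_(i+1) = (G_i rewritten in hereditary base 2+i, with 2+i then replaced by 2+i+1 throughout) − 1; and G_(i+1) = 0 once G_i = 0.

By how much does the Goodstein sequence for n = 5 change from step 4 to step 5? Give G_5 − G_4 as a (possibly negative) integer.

i=0: 5 = 2^2 + 1 (b=2); 2→3: 3^3 + 1 = 28; 28−1 = 27
i=1: 27 = 3^3 (b=3); 3→4: 4^4 = 256; 256−1 = 255
i=2: 255 = 3·4^3 + 3·4^2 + 3·4 + 3 (b=4); 4→5: 3·5^3 + 3·5^2 + 3·5 + 3 = 468; 468−1 = 467
i=3: 467 = 3·5^3 + 3·5^2 + 3·5 + 2 (b=5); 5→6: 3·6^3 + 3·6^2 + 3·6 + 2 = 776; 776−1 = 775
i=4: 775 = 3·6^3 + 3·6^2 + 3·6 + 1 (b=6); 6→7: 3·7^3 + 3·7^2 + 3·7 + 1 = 1198; 1198−1 = 1197

422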